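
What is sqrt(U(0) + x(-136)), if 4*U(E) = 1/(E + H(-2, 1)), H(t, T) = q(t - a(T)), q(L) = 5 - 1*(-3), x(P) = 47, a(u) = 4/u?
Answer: sqrt(3010)/8 ≈ 6.8579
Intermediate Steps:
q(L) = 8 (q(L) = 5 + 3 = 8)
H(t, T) = 8
U(E) = 1/(4*(8 + E)) (U(E) = 1/(4*(E + 8)) = 1/(4*(8 + E)))
sqrt(U(0) + x(-136)) = sqrt(1/(4*(8 + 0)) + 47) = sqrt((1/4)/8 + 47) = sqrt((1/4)*(1/8) + 47) = sqrt(1/32 + 47) = sqrt(1505/32) = sqrt(3010)/8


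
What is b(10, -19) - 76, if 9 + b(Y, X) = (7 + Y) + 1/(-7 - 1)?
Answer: -545/8 ≈ -68.125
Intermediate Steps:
b(Y, X) = -17/8 + Y (b(Y, X) = -9 + ((7 + Y) + 1/(-7 - 1)) = -9 + ((7 + Y) + 1/(-8)) = -9 + ((7 + Y) - ⅛) = -9 + (55/8 + Y) = -17/8 + Y)
b(10, -19) - 76 = (-17/8 + 10) - 76 = 63/8 - 76 = -545/8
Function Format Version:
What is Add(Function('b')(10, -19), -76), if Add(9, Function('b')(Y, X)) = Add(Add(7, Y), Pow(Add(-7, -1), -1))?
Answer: Rational(-545, 8) ≈ -68.125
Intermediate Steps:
Function('b')(Y, X) = Add(Rational(-17, 8), Y) (Function('b')(Y, X) = Add(-9, Add(Add(7, Y), Pow(Add(-7, -1), -1))) = Add(-9, Add(Add(7, Y), Pow(-8, -1))) = Add(-9, Add(Add(7, Y), Rational(-1, 8))) = Add(-9, Add(Rational(55, 8), Y)) = Add(Rational(-17, 8), Y))
Add(Function('b')(10, -19), -76) = Add(Add(Rational(-17, 8), 10), -76) = Add(Rational(63, 8), -76) = Rational(-545, 8)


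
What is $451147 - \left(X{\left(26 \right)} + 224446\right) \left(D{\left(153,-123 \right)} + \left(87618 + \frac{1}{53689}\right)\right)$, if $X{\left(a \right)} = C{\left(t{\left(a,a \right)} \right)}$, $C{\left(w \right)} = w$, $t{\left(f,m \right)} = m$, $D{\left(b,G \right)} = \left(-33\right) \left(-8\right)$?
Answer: $- \frac{1059101274986645}{53689} \approx -1.9727 \cdot 10^{10}$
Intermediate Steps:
$D{\left(b,G \right)} = 264$
$X{\left(a \right)} = a$
$451147 - \left(X{\left(26 \right)} + 224446\right) \left(D{\left(153,-123 \right)} + \left(87618 + \frac{1}{53689}\right)\right) = 451147 - \left(26 + 224446\right) \left(264 + \left(87618 + \frac{1}{53689}\right)\right) = 451147 - 224472 \left(264 + \left(87618 + \frac{1}{53689}\right)\right) = 451147 - 224472 \left(264 + \frac{4704122803}{53689}\right) = 451147 - 224472 \cdot \frac{4718296699}{53689} = 451147 - \frac{1059125496617928}{53689} = - \frac{1059101274986645}{53689}$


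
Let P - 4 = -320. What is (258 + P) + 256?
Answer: 198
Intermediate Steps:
P = -316 (P = 4 - 320 = -316)
(258 + P) + 256 = (258 - 316) + 256 = -58 + 256 = 198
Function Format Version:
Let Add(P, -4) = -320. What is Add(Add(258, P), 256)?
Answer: 198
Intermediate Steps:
P = -316 (P = Add(4, -320) = -316)
Add(Add(258, P), 256) = Add(Add(258, -316), 256) = Add(-58, 256) = 198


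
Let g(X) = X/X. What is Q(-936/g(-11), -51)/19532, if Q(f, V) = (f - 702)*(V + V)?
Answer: 41769/4883 ≈ 8.5540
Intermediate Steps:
g(X) = 1
Q(f, V) = 2*V*(-702 + f) (Q(f, V) = (-702 + f)*(2*V) = 2*V*(-702 + f))
Q(-936/g(-11), -51)/19532 = (2*(-51)*(-702 - 936/1))/19532 = (2*(-51)*(-702 - 936*1))*(1/19532) = (2*(-51)*(-702 - 936))*(1/19532) = (2*(-51)*(-1638))*(1/19532) = 167076*(1/19532) = 41769/4883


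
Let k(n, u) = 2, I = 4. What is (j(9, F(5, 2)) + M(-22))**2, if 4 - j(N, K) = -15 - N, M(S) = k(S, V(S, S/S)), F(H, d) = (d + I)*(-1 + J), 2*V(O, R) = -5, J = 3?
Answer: 900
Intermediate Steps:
V(O, R) = -5/2 (V(O, R) = (1/2)*(-5) = -5/2)
F(H, d) = 8 + 2*d (F(H, d) = (d + 4)*(-1 + 3) = (4 + d)*2 = 8 + 2*d)
M(S) = 2
j(N, K) = 19 + N (j(N, K) = 4 - (-15 - N) = 4 + (15 + N) = 19 + N)
(j(9, F(5, 2)) + M(-22))**2 = ((19 + 9) + 2)**2 = (28 + 2)**2 = 30**2 = 900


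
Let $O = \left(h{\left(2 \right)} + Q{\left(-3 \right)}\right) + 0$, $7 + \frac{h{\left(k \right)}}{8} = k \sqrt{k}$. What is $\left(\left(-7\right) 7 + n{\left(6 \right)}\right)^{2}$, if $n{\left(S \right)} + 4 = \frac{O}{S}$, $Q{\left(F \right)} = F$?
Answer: $\frac{15849}{4} - \frac{3016 \sqrt{2}}{9} \approx 3488.3$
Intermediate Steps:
$h{\left(k \right)} = -56 + 8 k^{\frac{3}{2}}$ ($h{\left(k \right)} = -56 + 8 k \sqrt{k} = -56 + 8 k^{\frac{3}{2}}$)
$O = -59 + 16 \sqrt{2}$ ($O = \left(\left(-56 + 8 \cdot 2^{\frac{3}{2}}\right) - 3\right) + 0 = \left(\left(-56 + 8 \cdot 2 \sqrt{2}\right) - 3\right) + 0 = \left(\left(-56 + 16 \sqrt{2}\right) - 3\right) + 0 = \left(-59 + 16 \sqrt{2}\right) + 0 = -59 + 16 \sqrt{2} \approx -36.373$)
$n{\left(S \right)} = -4 + \frac{-59 + 16 \sqrt{2}}{S}$
$\left(\left(-7\right) 7 + n{\left(6 \right)}\right)^{2} = \left(\left(-7\right) 7 + \frac{-59 - 24 + 16 \sqrt{2}}{6}\right)^{2} = \left(-49 + \frac{-59 - 24 + 16 \sqrt{2}}{6}\right)^{2} = \left(-49 + \frac{-83 + 16 \sqrt{2}}{6}\right)^{2} = \left(-49 - \left(\frac{83}{6} - \frac{8 \sqrt{2}}{3}\right)\right)^{2} = \left(- \frac{377}{6} + \frac{8 \sqrt{2}}{3}\right)^{2}$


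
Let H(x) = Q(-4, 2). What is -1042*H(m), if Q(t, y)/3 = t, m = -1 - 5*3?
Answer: 12504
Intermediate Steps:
m = -16 (m = -1 - 15 = -16)
Q(t, y) = 3*t
H(x) = -12 (H(x) = 3*(-4) = -12)
-1042*H(m) = -1042*(-12) = 12504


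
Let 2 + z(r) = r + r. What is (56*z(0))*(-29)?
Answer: 3248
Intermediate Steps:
z(r) = -2 + 2*r (z(r) = -2 + (r + r) = -2 + 2*r)
(56*z(0))*(-29) = (56*(-2 + 2*0))*(-29) = (56*(-2 + 0))*(-29) = (56*(-2))*(-29) = -112*(-29) = 3248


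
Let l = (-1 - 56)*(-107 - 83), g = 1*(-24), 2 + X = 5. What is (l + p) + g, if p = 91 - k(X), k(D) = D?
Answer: 10894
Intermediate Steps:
X = 3 (X = -2 + 5 = 3)
g = -24
p = 88 (p = 91 - 1*3 = 91 - 3 = 88)
l = 10830 (l = -57*(-190) = 10830)
(l + p) + g = (10830 + 88) - 24 = 10918 - 24 = 10894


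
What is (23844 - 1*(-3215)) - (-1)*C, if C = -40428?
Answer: -13369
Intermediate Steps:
(23844 - 1*(-3215)) - (-1)*C = (23844 - 1*(-3215)) - (-1)*(-40428) = (23844 + 3215) - 1*40428 = 27059 - 40428 = -13369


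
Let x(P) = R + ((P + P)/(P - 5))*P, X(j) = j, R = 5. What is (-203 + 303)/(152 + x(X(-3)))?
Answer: 400/619 ≈ 0.64620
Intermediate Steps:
x(P) = 5 + 2*P**2/(-5 + P) (x(P) = 5 + ((P + P)/(P - 5))*P = 5 + ((2*P)/(-5 + P))*P = 5 + (2*P/(-5 + P))*P = 5 + 2*P**2/(-5 + P))
(-203 + 303)/(152 + x(X(-3))) = (-203 + 303)/(152 + (-25 + 2*(-3)**2 + 5*(-3))/(-5 - 3)) = 100/(152 + (-25 + 2*9 - 15)/(-8)) = 100/(152 - (-25 + 18 - 15)/8) = 100/(152 - 1/8*(-22)) = 100/(152 + 11/4) = 100/(619/4) = 100*(4/619) = 400/619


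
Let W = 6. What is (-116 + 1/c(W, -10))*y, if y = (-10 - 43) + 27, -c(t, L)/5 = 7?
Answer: 105586/35 ≈ 3016.7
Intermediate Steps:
c(t, L) = -35 (c(t, L) = -5*7 = -35)
y = -26 (y = -53 + 27 = -26)
(-116 + 1/c(W, -10))*y = (-116 + 1/(-35))*(-26) = (-116 - 1/35)*(-26) = -4061/35*(-26) = 105586/35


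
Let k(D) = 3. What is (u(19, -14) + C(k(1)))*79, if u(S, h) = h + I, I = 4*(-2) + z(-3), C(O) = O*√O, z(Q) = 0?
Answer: -1738 + 237*√3 ≈ -1327.5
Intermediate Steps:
C(O) = O^(3/2)
I = -8 (I = 4*(-2) + 0 = -8 + 0 = -8)
u(S, h) = -8 + h (u(S, h) = h - 8 = -8 + h)
(u(19, -14) + C(k(1)))*79 = ((-8 - 14) + 3^(3/2))*79 = (-22 + 3*√3)*79 = -1738 + 237*√3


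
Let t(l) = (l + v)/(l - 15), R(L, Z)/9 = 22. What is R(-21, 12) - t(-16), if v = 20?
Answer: 6142/31 ≈ 198.13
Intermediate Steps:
R(L, Z) = 198 (R(L, Z) = 9*22 = 198)
t(l) = (20 + l)/(-15 + l) (t(l) = (l + 20)/(l - 15) = (20 + l)/(-15 + l))
R(-21, 12) - t(-16) = 198 - (20 - 16)/(-15 - 16) = 198 - 4/(-31) = 198 - (-1)*4/31 = 198 - 1*(-4/31) = 198 + 4/31 = 6142/31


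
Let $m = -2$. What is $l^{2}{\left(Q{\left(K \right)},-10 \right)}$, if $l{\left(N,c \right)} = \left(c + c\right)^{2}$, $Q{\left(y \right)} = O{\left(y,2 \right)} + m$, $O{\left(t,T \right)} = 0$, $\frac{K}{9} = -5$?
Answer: $160000$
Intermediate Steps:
$K = -45$ ($K = 9 \left(-5\right) = -45$)
$Q{\left(y \right)} = -2$ ($Q{\left(y \right)} = 0 - 2 = -2$)
$l{\left(N,c \right)} = 4 c^{2}$ ($l{\left(N,c \right)} = \left(2 c\right)^{2} = 4 c^{2}$)
$l^{2}{\left(Q{\left(K \right)},-10 \right)} = \left(4 \left(-10\right)^{2}\right)^{2} = \left(4 \cdot 100\right)^{2} = 400^{2} = 160000$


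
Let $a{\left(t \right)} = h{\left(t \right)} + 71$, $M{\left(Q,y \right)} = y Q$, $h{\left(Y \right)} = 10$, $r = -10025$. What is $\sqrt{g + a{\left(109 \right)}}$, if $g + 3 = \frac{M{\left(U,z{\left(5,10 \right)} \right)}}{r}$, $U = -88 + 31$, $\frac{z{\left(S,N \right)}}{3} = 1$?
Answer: $\frac{\sqrt{313630521}}{2005} \approx 8.8327$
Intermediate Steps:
$z{\left(S,N \right)} = 3$ ($z{\left(S,N \right)} = 3 \cdot 1 = 3$)
$U = -57$
$M{\left(Q,y \right)} = Q y$
$g = - \frac{29904}{10025}$ ($g = -3 + \frac{\left(-57\right) 3}{-10025} = -3 - - \frac{171}{10025} = -3 + \frac{171}{10025} = - \frac{29904}{10025} \approx -2.9829$)
$a{\left(t \right)} = 81$ ($a{\left(t \right)} = 10 + 71 = 81$)
$\sqrt{g + a{\left(109 \right)}} = \sqrt{- \frac{29904}{10025} + 81} = \sqrt{\frac{782121}{10025}} = \frac{\sqrt{313630521}}{2005}$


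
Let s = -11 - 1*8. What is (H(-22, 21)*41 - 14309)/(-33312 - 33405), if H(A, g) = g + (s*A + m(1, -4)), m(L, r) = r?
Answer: -3526/66717 ≈ -0.052850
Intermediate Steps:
s = -19 (s = -11 - 8 = -19)
H(A, g) = -4 + g - 19*A (H(A, g) = g + (-19*A - 4) = g + (-4 - 19*A) = -4 + g - 19*A)
(H(-22, 21)*41 - 14309)/(-33312 - 33405) = ((-4 + 21 - 19*(-22))*41 - 14309)/(-33312 - 33405) = ((-4 + 21 + 418)*41 - 14309)/(-66717) = (435*41 - 14309)*(-1/66717) = (17835 - 14309)*(-1/66717) = 3526*(-1/66717) = -3526/66717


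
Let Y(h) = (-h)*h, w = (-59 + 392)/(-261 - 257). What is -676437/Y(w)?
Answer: 44193884/27 ≈ 1.6368e+6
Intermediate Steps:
w = -9/14 (w = 333/(-518) = 333*(-1/518) = -9/14 ≈ -0.64286)
Y(h) = -h²
-676437/Y(w) = -676437/((-(-9/14)²)) = -676437/((-1*81/196)) = -676437/(-81/196) = -676437*(-196/81) = 44193884/27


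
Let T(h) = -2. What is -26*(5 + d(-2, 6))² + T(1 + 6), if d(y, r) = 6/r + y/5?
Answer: -20434/25 ≈ -817.36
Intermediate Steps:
d(y, r) = 6/r + y/5 (d(y, r) = 6/r + y*(⅕) = 6/r + y/5)
-26*(5 + d(-2, 6))² + T(1 + 6) = -26*(5 + (6/6 + (⅕)*(-2)))² - 2 = -26*(5 + (6*(⅙) - ⅖))² - 2 = -26*(5 + (1 - ⅖))² - 2 = -26*(5 + ⅗)² - 2 = -26*(28/5)² - 2 = -26*784/25 - 2 = -20384/25 - 2 = -20434/25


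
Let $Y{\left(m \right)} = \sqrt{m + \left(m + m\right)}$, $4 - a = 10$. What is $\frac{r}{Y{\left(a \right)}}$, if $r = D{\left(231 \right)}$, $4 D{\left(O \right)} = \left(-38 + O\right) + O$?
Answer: $- \frac{53 i \sqrt{2}}{3} \approx - 24.984 i$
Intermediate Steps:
$D{\left(O \right)} = - \frac{19}{2} + \frac{O}{2}$ ($D{\left(O \right)} = \frac{\left(-38 + O\right) + O}{4} = \frac{-38 + 2 O}{4} = - \frac{19}{2} + \frac{O}{2}$)
$a = -6$ ($a = 4 - 10 = -6$)
$r = 106$ ($r = - \frac{19}{2} + \frac{1}{2} \cdot 231 = - \frac{19}{2} + \frac{231}{2} = 106$)
$Y{\left(m \right)} = \sqrt{3} \sqrt{m}$ ($Y{\left(m \right)} = \sqrt{m + 2 m} = \sqrt{3 m} = \sqrt{3} \sqrt{m}$)
$\frac{r}{Y{\left(a \right)}} = \frac{106}{\sqrt{3} \sqrt{-6}} = \frac{106}{\sqrt{3} i \sqrt{6}} = \frac{106}{3 i \sqrt{2}} = 106 \left(- \frac{i \sqrt{2}}{6}\right) = - \frac{53 i \sqrt{2}}{3}$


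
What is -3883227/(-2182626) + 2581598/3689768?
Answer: 1663572469807/671115297564 ≈ 2.4788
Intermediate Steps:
-3883227/(-2182626) + 2581598/3689768 = -3883227*(-1/2182626) + 2581598*(1/3689768) = 1294409/727542 + 1290799/1844884 = 1663572469807/671115297564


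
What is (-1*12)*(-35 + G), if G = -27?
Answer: 744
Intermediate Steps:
(-1*12)*(-35 + G) = (-1*12)*(-35 - 27) = -12*(-62) = 744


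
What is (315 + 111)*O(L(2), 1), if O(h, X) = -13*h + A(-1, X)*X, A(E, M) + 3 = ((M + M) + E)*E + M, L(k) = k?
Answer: -12354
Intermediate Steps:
A(E, M) = -3 + M + E*(E + 2*M) (A(E, M) = -3 + (((M + M) + E)*E + M) = -3 + ((2*M + E)*E + M) = -3 + ((E + 2*M)*E + M) = -3 + (E*(E + 2*M) + M) = -3 + (M + E*(E + 2*M)) = -3 + M + E*(E + 2*M))
O(h, X) = -13*h + X*(-2 - X) (O(h, X) = -13*h + (-3 + X + (-1)² + 2*(-1)*X)*X = -13*h + (-3 + X + 1 - 2*X)*X = -13*h + (-2 - X)*X = -13*h + X*(-2 - X))
(315 + 111)*O(L(2), 1) = (315 + 111)*(-13*2 - 1*1*(2 + 1)) = 426*(-26 - 1*1*3) = 426*(-26 - 3) = 426*(-29) = -12354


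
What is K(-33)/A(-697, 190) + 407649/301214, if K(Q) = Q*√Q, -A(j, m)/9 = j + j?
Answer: 407649/301214 - 11*I*√33/4182 ≈ 1.3534 - 0.01511*I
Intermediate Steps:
A(j, m) = -18*j (A(j, m) = -9*(j + j) = -18*j)
K(Q) = Q^(3/2)
K(-33)/A(-697, 190) + 407649/301214 = (-33)^(3/2)/((-18*(-697))) + 407649/301214 = -33*I*√33/12546 + 407649*(1/301214) = -33*I*√33*(1/12546) + 407649/301214 = -11*I*√33/4182 + 407649/301214 = 407649/301214 - 11*I*√33/4182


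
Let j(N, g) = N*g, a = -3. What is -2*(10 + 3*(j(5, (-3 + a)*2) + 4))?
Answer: 316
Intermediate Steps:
-2*(10 + 3*(j(5, (-3 + a)*2) + 4)) = -2*(10 + 3*(5*((-3 - 3)*2) + 4)) = -2*(10 + 3*(5*(-6*2) + 4)) = -2*(10 + 3*(5*(-12) + 4)) = -2*(10 + 3*(-60 + 4)) = -2*(10 + 3*(-56)) = -2*(10 - 168) = -2*(-158) = 316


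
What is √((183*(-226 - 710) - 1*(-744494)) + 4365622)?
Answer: 2*√1234707 ≈ 2222.3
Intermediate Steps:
√((183*(-226 - 710) - 1*(-744494)) + 4365622) = √((183*(-936) + 744494) + 4365622) = √((-171288 + 744494) + 4365622) = √(573206 + 4365622) = √4938828 = 2*√1234707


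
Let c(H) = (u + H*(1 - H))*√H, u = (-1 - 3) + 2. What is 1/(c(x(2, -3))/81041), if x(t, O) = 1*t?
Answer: -81041*√2/8 ≈ -14326.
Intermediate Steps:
u = -2 (u = -4 + 2 = -2)
x(t, O) = t
c(H) = √H*(-2 + H*(1 - H)) (c(H) = (-2 + H*(1 - H))*√H = √H*(-2 + H*(1 - H)))
1/(c(x(2, -3))/81041) = 1/((√2*(-2 + 2 - 1*2²))/81041) = 1/((√2*(-2 + 2 - 1*4))*(1/81041)) = 1/((√2*(-2 + 2 - 4))*(1/81041)) = 1/((√2*(-4))*(1/81041)) = 1/(-4*√2*(1/81041)) = 1/(-4*√2/81041) = -81041*√2/8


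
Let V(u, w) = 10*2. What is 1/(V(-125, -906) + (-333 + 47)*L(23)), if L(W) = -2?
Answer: 1/592 ≈ 0.0016892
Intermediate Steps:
V(u, w) = 20
1/(V(-125, -906) + (-333 + 47)*L(23)) = 1/(20 + (-333 + 47)*(-2)) = 1/(20 - 286*(-2)) = 1/(20 + 572) = 1/592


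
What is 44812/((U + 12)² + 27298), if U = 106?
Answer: 22406/20611 ≈ 1.0871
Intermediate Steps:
44812/((U + 12)² + 27298) = 44812/((106 + 12)² + 27298) = 44812/(118² + 27298) = 44812/(13924 + 27298) = 44812/41222 = 44812*(1/41222) = 22406/20611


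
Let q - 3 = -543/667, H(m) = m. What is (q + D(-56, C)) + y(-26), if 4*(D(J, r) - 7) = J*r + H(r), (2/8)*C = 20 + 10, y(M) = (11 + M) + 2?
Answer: -1103094/667 ≈ -1653.8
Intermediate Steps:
y(M) = 13 + M
C = 120 (C = 4*(20 + 10) = 4*30 = 120)
D(J, r) = 7 + r/4 + J*r/4 (D(J, r) = 7 + (J*r + r)/4 = 7 + (r + J*r)/4 = 7 + (r/4 + J*r/4) = 7 + r/4 + J*r/4)
q = 1458/667 (q = 3 - 543/667 = 1458/667 ≈ 2.1859)
(q + D(-56, C)) + y(-26) = (1458/667 + (7 + (¼)*120 + (¼)*(-56)*120)) + (13 - 26) = (1458/667 + (7 + 30 - 1680)) - 13 = (1458/667 - 1643) - 13 = -1094423/667 - 13 = -1103094/667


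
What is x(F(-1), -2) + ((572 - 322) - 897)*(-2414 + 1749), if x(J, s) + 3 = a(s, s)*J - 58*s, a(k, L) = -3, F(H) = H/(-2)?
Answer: 860733/2 ≈ 4.3037e+5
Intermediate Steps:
F(H) = -H/2 (F(H) = H*(-1/2) = -H/2)
x(J, s) = -3 - 58*s - 3*J (x(J, s) = -3 + (-3*J - 58*s) = -3 + (-58*s - 3*J) = -3 - 58*s - 3*J)
x(F(-1), -2) + ((572 - 322) - 897)*(-2414 + 1749) = (-3 - 58*(-2) - (-3)*(-1)/2) + ((572 - 322) - 897)*(-2414 + 1749) = (-3 + 116 - 3*1/2) + (250 - 897)*(-665) = (-3 + 116 - 3/2) - 647*(-665) = 223/2 + 430255 = 860733/2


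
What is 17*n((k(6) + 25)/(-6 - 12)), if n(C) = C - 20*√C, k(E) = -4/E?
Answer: -1241/54 - 170*I*√438/9 ≈ -22.981 - 395.31*I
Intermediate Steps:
17*n((k(6) + 25)/(-6 - 12)) = 17*((-4/6 + 25)/(-6 - 12) - 20*√(-4/6 + 25)*(I*√2/6)) = 17*((-4*⅙ + 25)/(-18) - 20*√(-4*⅙ + 25)*(I*√2/6)) = 17*((-⅔ + 25)*(-1/18) - 20*I*√2*√(-⅔ + 25)/6) = 17*((73/3)*(-1/18) - 20*I*√438/18) = 17*(-73/54 - 10*I*√438/9) = -1241/54 - 170*I*√438/9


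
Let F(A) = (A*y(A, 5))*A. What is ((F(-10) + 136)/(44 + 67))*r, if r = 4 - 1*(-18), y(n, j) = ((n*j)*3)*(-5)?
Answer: 1652992/111 ≈ 14892.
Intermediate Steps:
y(n, j) = -15*j*n (y(n, j) = ((j*n)*3)*(-5) = (3*j*n)*(-5) = -15*j*n)
F(A) = -75*A³ (F(A) = (A*(-15*5*A))*A = (A*(-75*A))*A = (-75*A²)*A = -75*A³)
r = 22 (r = 4 + 18 = 22)
((F(-10) + 136)/(44 + 67))*r = ((-75*(-10)³ + 136)/(44 + 67))*22 = ((-75*(-1000) + 136)/111)*22 = ((75000 + 136)*(1/111))*22 = (75136*(1/111))*22 = (75136/111)*22 = 1652992/111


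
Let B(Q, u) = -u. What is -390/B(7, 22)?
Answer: 195/11 ≈ 17.727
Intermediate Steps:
-390/B(7, 22) = -390/((-1*22)) = -390/(-22) = -390*(-1/22) = 195/11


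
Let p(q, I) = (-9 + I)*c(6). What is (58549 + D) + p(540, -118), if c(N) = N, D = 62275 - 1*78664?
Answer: 41398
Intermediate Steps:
D = -16389 (D = 62275 - 78664 = -16389)
p(q, I) = -54 + 6*I (p(q, I) = (-9 + I)*6 = -54 + 6*I)
(58549 + D) + p(540, -118) = (58549 - 16389) + (-54 + 6*(-118)) = 42160 + (-54 - 708) = 42160 - 762 = 41398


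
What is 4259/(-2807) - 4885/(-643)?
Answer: 10973658/1804901 ≈ 6.0799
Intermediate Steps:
4259/(-2807) - 4885/(-643) = 4259*(-1/2807) - 4885*(-1/643) = -4259/2807 + 4885/643 = 10973658/1804901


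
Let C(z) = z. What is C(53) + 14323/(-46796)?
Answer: 2465865/46796 ≈ 52.694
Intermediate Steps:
C(53) + 14323/(-46796) = 53 + 14323/(-46796) = 53 + 14323*(-1/46796) = 53 - 14323/46796 = 2465865/46796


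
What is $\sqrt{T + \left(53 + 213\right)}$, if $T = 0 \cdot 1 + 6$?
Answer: $4 \sqrt{17} \approx 16.492$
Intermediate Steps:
$T = 6$ ($T = 0 + 6 = 6$)
$\sqrt{T + \left(53 + 213\right)} = \sqrt{6 + \left(53 + 213\right)} = \sqrt{6 + 266} = \sqrt{272} = 4 \sqrt{17}$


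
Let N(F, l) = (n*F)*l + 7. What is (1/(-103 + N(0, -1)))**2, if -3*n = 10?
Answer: 1/9216 ≈ 0.00010851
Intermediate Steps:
n = -10/3 (n = -1/3*10 = -10/3 ≈ -3.3333)
N(F, l) = 7 - 10*F*l/3 (N(F, l) = (-10*F/3)*l + 7 = -10*F*l/3 + 7 = 7 - 10*F*l/3)
(1/(-103 + N(0, -1)))**2 = (1/(-103 + (7 - 10/3*0*(-1))))**2 = (1/(-103 + (7 + 0)))**2 = (1/(-103 + 7))**2 = (1/(-96))**2 = (-1/96)**2 = 1/9216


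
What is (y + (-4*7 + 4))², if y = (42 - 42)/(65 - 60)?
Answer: 576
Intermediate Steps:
y = 0 (y = 0/5 = 0*(⅕) = 0)
(y + (-4*7 + 4))² = (0 + (-4*7 + 4))² = (0 + (-28 + 4))² = (0 - 24)² = (-24)² = 576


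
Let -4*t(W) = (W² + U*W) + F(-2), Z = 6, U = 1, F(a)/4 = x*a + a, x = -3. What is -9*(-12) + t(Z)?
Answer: 187/2 ≈ 93.500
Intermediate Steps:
F(a) = -8*a (F(a) = 4*(-3*a + a) = 4*(-2*a) = -8*a)
t(W) = -4 - W/4 - W²/4 (t(W) = -((W² + 1*W) - 8*(-2))/4 = -((W² + W) + 16)/4 = -((W + W²) + 16)/4 = -(16 + W + W²)/4 = -4 - W/4 - W²/4)
-9*(-12) + t(Z) = -9*(-12) + (-4 - ¼*6 - ¼*6²) = 108 + (-4 - 3/2 - ¼*36) = 108 + (-4 - 3/2 - 9) = 108 - 29/2 = 187/2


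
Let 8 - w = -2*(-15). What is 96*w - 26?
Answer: -2138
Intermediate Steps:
w = -22 (w = 8 - (-2)*(-15) = 8 - 1*30 = 8 - 30 = -22)
96*w - 26 = 96*(-22) - 26 = -2112 - 26 = -2138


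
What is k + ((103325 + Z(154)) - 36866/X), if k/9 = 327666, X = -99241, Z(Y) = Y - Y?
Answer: 302915226745/99241 ≈ 3.0523e+6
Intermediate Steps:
Z(Y) = 0
k = 2948994 (k = 9*327666 = 2948994)
k + ((103325 + Z(154)) - 36866/X) = 2948994 + ((103325 + 0) - 36866/(-99241)) = 2948994 + (103325 - 36866*(-1/99241)) = 2948994 + (103325 + 36866/99241) = 2948994 + 10254113191/99241 = 302915226745/99241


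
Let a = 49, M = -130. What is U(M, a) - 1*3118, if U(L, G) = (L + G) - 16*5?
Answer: -3279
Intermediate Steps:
U(L, G) = -80 + G + L (U(L, G) = (G + L) - 80 = -80 + G + L)
U(M, a) - 1*3118 = (-80 + 49 - 130) - 1*3118 = -161 - 3118 = -3279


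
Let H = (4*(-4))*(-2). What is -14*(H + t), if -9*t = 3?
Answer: -1330/3 ≈ -443.33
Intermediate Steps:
t = -⅓ (t = -⅑*3 = -⅓ ≈ -0.33333)
H = 32 (H = -16*(-2) = 32)
-14*(H + t) = -14*(32 - ⅓) = -14*95/3 = -1330/3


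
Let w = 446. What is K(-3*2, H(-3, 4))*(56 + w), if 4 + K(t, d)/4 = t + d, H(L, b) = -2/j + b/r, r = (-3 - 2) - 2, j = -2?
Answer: -134536/7 ≈ -19219.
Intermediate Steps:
r = -7 (r = -5 - 2 = -7)
H(L, b) = 1 - b/7 (H(L, b) = -2/(-2) + b/(-7) = -2*(-1/2) + b*(-1/7) = 1 - b/7)
K(t, d) = -16 + 4*d + 4*t (K(t, d) = -16 + 4*(t + d) = -16 + 4*(d + t) = -16 + (4*d + 4*t) = -16 + 4*d + 4*t)
K(-3*2, H(-3, 4))*(56 + w) = (-16 + 4*(1 - 1/7*4) + 4*(-3*2))*(56 + 446) = (-16 + 4*(1 - 4/7) + 4*(-6))*502 = (-16 + 4*(3/7) - 24)*502 = (-16 + 12/7 - 24)*502 = -268/7*502 = -134536/7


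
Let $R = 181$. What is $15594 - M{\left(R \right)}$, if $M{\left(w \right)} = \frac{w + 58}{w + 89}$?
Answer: $\frac{4210141}{270} \approx 15593.0$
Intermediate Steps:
$M{\left(w \right)} = \frac{58 + w}{89 + w}$
$15594 - M{\left(R \right)} = 15594 - \frac{58 + 181}{89 + 181} = 15594 - \frac{1}{270} \cdot 239 = 15594 - \frac{239}{270} = \frac{4210141}{270}$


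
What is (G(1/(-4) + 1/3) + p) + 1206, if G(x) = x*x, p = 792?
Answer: 287713/144 ≈ 1998.0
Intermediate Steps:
G(x) = x²
(G(1/(-4) + 1/3) + p) + 1206 = ((1/(-4) + 1/3)² + 792) + 1206 = ((1*(-¼) + 1*(⅓))² + 792) + 1206 = ((-¼ + ⅓)² + 792) + 1206 = ((1/12)² + 792) + 1206 = (1/144 + 792) + 1206 = 114049/144 + 1206 = 287713/144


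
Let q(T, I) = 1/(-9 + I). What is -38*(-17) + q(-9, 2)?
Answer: 4521/7 ≈ 645.86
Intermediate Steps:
-38*(-17) + q(-9, 2) = -38*(-17) + 1/(-9 + 2) = 646 + 1/(-7) = 646 - ⅐ = 4521/7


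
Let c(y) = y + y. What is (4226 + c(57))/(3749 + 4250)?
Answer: 4340/7999 ≈ 0.54257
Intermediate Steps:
c(y) = 2*y
(4226 + c(57))/(3749 + 4250) = (4226 + 2*57)/(3749 + 4250) = (4226 + 114)/7999 = 4340*(1/7999) = 4340/7999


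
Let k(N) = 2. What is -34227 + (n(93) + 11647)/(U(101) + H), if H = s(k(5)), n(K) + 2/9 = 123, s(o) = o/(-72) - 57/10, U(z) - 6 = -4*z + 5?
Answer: -2458624577/71771 ≈ -34257.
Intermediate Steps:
U(z) = 11 - 4*z (U(z) = 6 + (-4*z + 5) = 6 + (5 - 4*z) = 11 - 4*z)
s(o) = -57/10 - o/72 (s(o) = o*(-1/72) - 57*⅒ = -o/72 - 57/10 = -57/10 - o/72)
n(K) = 1105/9 (n(K) = -2/9 + 123 = 1105/9)
H = -1031/180 (H = -57/10 - 1/72*2 = -57/10 - 1/36 = -1031/180 ≈ -5.7278)
-34227 + (n(93) + 11647)/(U(101) + H) = -34227 + (1105/9 + 11647)/((11 - 4*101) - 1031/180) = -34227 + 105928/(9*((11 - 404) - 1031/180)) = -34227 + 105928/(9*(-393 - 1031/180)) = -34227 + 105928/(9*(-71771/180)) = -34227 + (105928/9)*(-180/71771) = -34227 - 2118560/71771 = -2458624577/71771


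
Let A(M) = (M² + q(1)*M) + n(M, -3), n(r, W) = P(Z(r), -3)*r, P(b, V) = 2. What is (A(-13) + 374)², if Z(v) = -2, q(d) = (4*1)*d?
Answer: 216225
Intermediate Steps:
q(d) = 4*d
n(r, W) = 2*r
A(M) = M² + 6*M (A(M) = (M² + (4*1)*M) + 2*M = (M² + 4*M) + 2*M = M² + 6*M)
(A(-13) + 374)² = (-13*(6 - 13) + 374)² = (-13*(-7) + 374)² = (91 + 374)² = 465² = 216225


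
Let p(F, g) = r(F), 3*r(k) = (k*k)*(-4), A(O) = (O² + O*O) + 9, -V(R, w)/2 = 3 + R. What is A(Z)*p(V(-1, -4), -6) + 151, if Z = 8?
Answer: -8315/3 ≈ -2771.7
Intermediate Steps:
V(R, w) = -6 - 2*R (V(R, w) = -2*(3 + R) = -6 - 2*R)
A(O) = 9 + 2*O² (A(O) = (O² + O²) + 9 = 2*O² + 9 = 9 + 2*O²)
r(k) = -4*k²/3 (r(k) = ((k*k)*(-4))/3 = (k²*(-4))/3 = (-4*k²)/3 = -4*k²/3)
p(F, g) = -4*F²/3
A(Z)*p(V(-1, -4), -6) + 151 = (9 + 2*8²)*(-4*(-6 - 2*(-1))²/3) + 151 = (9 + 2*64)*(-4*(-6 + 2)²/3) + 151 = (9 + 128)*(-4/3*(-4)²) + 151 = 137*(-4/3*16) + 151 = 137*(-64/3) + 151 = -8768/3 + 151 = -8315/3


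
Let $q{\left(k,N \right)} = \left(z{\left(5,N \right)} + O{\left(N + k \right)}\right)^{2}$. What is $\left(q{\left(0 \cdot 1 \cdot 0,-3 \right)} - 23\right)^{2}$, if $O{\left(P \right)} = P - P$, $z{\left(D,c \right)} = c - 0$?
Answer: $196$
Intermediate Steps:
$z{\left(D,c \right)} = c$ ($z{\left(D,c \right)} = c + 0 = c$)
$O{\left(P \right)} = 0$
$q{\left(k,N \right)} = N^{2}$ ($q{\left(k,N \right)} = \left(N + 0\right)^{2} = N^{2}$)
$\left(q{\left(0 \cdot 1 \cdot 0,-3 \right)} - 23\right)^{2} = \left(\left(-3\right)^{2} - 23\right)^{2} = \left(9 - 23\right)^{2} = \left(-14\right)^{2} = 196$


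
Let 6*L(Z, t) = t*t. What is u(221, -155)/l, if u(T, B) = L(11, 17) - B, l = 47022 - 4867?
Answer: 1219/252930 ≈ 0.0048195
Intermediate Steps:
L(Z, t) = t**2/6 (L(Z, t) = (t*t)/6 = t**2/6)
l = 42155
u(T, B) = 289/6 - B (u(T, B) = (1/6)*17**2 - B = (1/6)*289 - B = 289/6 - B)
u(221, -155)/l = (289/6 - 1*(-155))/42155 = (289/6 + 155)*(1/42155) = (1219/6)*(1/42155) = 1219/252930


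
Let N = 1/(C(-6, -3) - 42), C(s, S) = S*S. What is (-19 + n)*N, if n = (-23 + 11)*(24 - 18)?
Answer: 91/33 ≈ 2.7576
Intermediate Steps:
C(s, S) = S²
N = -1/33 (N = 1/((-3)² - 42) = 1/(9 - 42) = 1/(-33) = -1/33 ≈ -0.030303)
n = -72 (n = -12*6 = -72)
(-19 + n)*N = (-19 - 72)*(-1/33) = -91*(-1/33) = 91/33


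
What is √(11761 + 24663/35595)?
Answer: √1655790246390/11865 ≈ 108.45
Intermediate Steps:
√(11761 + 24663/35595) = √(11761 + 24663*(1/35595)) = √(11761 + 8221/11865) = √(139552486/11865) = √1655790246390/11865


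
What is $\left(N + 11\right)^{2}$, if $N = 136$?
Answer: $21609$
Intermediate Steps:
$\left(N + 11\right)^{2} = \left(136 + 11\right)^{2} = 147^{2} = 21609$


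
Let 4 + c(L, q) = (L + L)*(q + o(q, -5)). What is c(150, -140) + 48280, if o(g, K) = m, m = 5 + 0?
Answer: 7776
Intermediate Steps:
m = 5
o(g, K) = 5
c(L, q) = -4 + 2*L*(5 + q) (c(L, q) = -4 + (L + L)*(q + 5) = -4 + (2*L)*(5 + q) = -4 + 2*L*(5 + q))
c(150, -140) + 48280 = (-4 + 10*150 + 2*150*(-140)) + 48280 = (-4 + 1500 - 42000) + 48280 = -40504 + 48280 = 7776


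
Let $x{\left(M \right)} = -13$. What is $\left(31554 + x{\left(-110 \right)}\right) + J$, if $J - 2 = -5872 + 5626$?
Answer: $31297$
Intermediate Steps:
$J = -244$ ($J = 2 + \left(-5872 + 5626\right) = 2 - 246 = -244$)
$\left(31554 + x{\left(-110 \right)}\right) + J = \left(31554 - 13\right) - 244 = 31541 - 244 = 31297$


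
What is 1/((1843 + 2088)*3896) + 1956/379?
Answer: 29956484635/5804451704 ≈ 5.1609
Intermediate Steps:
1/((1843 + 2088)*3896) + 1956/379 = (1/3896)/3931 + 1956*(1/379) = (1/3931)*(1/3896) + 1956/379 = 1/15315176 + 1956/379 = 29956484635/5804451704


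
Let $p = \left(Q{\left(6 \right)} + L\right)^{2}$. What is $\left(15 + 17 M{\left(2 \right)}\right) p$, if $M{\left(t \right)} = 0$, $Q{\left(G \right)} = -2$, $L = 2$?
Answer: $0$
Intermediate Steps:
$p = 0$ ($p = \left(-2 + 2\right)^{2} = 0^{2} = 0$)
$\left(15 + 17 M{\left(2 \right)}\right) p = \left(15 + 17 \cdot 0\right) 0 = \left(15 + 0\right) 0 = 15 \cdot 0 = 0$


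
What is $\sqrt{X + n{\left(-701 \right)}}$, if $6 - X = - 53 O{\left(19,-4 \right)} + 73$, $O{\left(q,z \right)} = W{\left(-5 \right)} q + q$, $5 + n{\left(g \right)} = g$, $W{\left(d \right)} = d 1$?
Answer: $i \sqrt{4801} \approx 69.289 i$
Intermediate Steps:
$W{\left(d \right)} = d$
$n{\left(g \right)} = -5 + g$
$O{\left(q,z \right)} = - 4 q$ ($O{\left(q,z \right)} = - 5 q + q = - 4 q$)
$X = -4095$ ($X = 6 - \left(- 53 \left(\left(-4\right) 19\right) + 73\right) = 6 - \left(\left(-53\right) \left(-76\right) + 73\right) = 6 - \left(4028 + 73\right) = 6 - 4101 = -4095$)
$\sqrt{X + n{\left(-701 \right)}} = \sqrt{-4095 - 706} = \sqrt{-4801} = i \sqrt{4801}$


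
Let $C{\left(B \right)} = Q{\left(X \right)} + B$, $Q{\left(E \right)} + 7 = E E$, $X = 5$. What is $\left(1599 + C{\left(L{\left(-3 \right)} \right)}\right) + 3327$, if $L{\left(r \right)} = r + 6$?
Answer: $4947$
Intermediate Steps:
$Q{\left(E \right)} = -7 + E^{2}$ ($Q{\left(E \right)} = -7 + E E = -7 + E^{2}$)
$L{\left(r \right)} = 6 + r$
$C{\left(B \right)} = 18 + B$ ($C{\left(B \right)} = \left(-7 + 5^{2}\right) + B = \left(-7 + 25\right) + B = 18 + B$)
$\left(1599 + C{\left(L{\left(-3 \right)} \right)}\right) + 3327 = \left(1599 + \left(18 + \left(6 - 3\right)\right)\right) + 3327 = \left(1599 + \left(18 + 3\right)\right) + 3327 = \left(1599 + 21\right) + 3327 = 1620 + 3327 = 4947$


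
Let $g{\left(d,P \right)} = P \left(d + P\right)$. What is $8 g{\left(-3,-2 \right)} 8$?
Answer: $640$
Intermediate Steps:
$g{\left(d,P \right)} = P \left(P + d\right)$
$8 g{\left(-3,-2 \right)} 8 = 8 \left(- 2 \left(-2 - 3\right)\right) 8 = 8 \left(\left(-2\right) \left(-5\right)\right) 8 = 8 \cdot 10 \cdot 8 = 80 \cdot 8 = 640$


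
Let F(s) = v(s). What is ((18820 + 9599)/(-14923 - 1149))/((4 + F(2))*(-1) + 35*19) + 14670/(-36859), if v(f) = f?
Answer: -3815220441/9521711752 ≈ -0.40069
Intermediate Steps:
F(s) = s
((18820 + 9599)/(-14923 - 1149))/((4 + F(2))*(-1) + 35*19) + 14670/(-36859) = ((18820 + 9599)/(-14923 - 1149))/((4 + 2)*(-1) + 35*19) + 14670/(-36859) = (28419/(-16072))/(6*(-1) + 665) + 14670*(-1/36859) = (28419*(-1/16072))/(-6 + 665) - 14670/36859 = -28419/16072/659 - 14670/36859 = -28419/16072*1/659 - 14670/36859 = -28419/10591448 - 14670/36859 = -3815220441/9521711752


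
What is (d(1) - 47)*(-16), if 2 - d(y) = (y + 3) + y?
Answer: 800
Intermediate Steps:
d(y) = -1 - 2*y (d(y) = 2 - ((y + 3) + y) = 2 - ((3 + y) + y) = 2 - (3 + 2*y) = 2 + (-3 - 2*y) = -1 - 2*y)
(d(1) - 47)*(-16) = ((-1 - 2*1) - 47)*(-16) = ((-1 - 2) - 47)*(-16) = (-3 - 47)*(-16) = -50*(-16) = 800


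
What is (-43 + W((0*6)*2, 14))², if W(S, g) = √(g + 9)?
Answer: (43 - √23)² ≈ 1459.6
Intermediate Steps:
W(S, g) = √(9 + g)
(-43 + W((0*6)*2, 14))² = (-43 + √(9 + 14))² = (-43 + √23)²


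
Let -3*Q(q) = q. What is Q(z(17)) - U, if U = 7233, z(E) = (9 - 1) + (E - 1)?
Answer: -7241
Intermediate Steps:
z(E) = 7 + E (z(E) = 8 + (-1 + E) = 7 + E)
Q(q) = -q/3
Q(z(17)) - U = -(7 + 17)/3 - 1*7233 = -⅓*24 - 7233 = -8 - 7233 = -7241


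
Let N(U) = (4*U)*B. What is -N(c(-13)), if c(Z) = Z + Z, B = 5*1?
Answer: 520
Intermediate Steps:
B = 5
c(Z) = 2*Z
N(U) = 20*U (N(U) = (4*U)*5 = 20*U)
-N(c(-13)) = -20*2*(-13) = -20*(-26) = -1*(-520) = 520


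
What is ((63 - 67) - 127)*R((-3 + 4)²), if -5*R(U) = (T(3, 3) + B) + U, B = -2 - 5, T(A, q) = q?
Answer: -393/5 ≈ -78.600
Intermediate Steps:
B = -7
R(U) = ⅘ - U/5 (R(U) = -((3 - 7) + U)/5 = -(-4 + U)/5 = ⅘ - U/5)
((63 - 67) - 127)*R((-3 + 4)²) = ((63 - 67) - 127)*(⅘ - (-3 + 4)²/5) = (-4 - 127)*(⅘ - ⅕*1²) = -131*(⅘ - ⅕*1) = -131*(⅘ - ⅕) = -131*⅗ = -393/5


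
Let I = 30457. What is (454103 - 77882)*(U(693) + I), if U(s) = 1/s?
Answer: 2646928177714/231 ≈ 1.1459e+10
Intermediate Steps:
(454103 - 77882)*(U(693) + I) = (454103 - 77882)*(1/693 + 30457) = 376221*(1/693 + 30457) = 376221*(21106702/693) = 2646928177714/231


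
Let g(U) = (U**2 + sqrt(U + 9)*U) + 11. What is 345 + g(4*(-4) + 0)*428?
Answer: 114621 - 6848*I*sqrt(7) ≈ 1.1462e+5 - 18118.0*I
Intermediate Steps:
g(U) = 11 + U**2 + U*sqrt(9 + U) (g(U) = (U**2 + sqrt(9 + U)*U) + 11 = (U**2 + U*sqrt(9 + U)) + 11 = 11 + U**2 + U*sqrt(9 + U))
345 + g(4*(-4) + 0)*428 = 345 + (11 + (4*(-4) + 0)**2 + (4*(-4) + 0)*sqrt(9 + (4*(-4) + 0)))*428 = 345 + (11 + (-16 + 0)**2 + (-16 + 0)*sqrt(9 + (-16 + 0)))*428 = 345 + (11 + (-16)**2 - 16*sqrt(9 - 16))*428 = 345 + (11 + 256 - 16*I*sqrt(7))*428 = 345 + (267 - 16*I*sqrt(7))*428 = 345 + (114276 - 6848*I*sqrt(7)) = 114621 - 6848*I*sqrt(7)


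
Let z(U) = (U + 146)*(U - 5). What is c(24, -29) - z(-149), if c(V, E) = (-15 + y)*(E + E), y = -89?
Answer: 5570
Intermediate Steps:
z(U) = (-5 + U)*(146 + U) (z(U) = (146 + U)*(-5 + U) = (-5 + U)*(146 + U))
c(V, E) = -208*E (c(V, E) = (-15 - 89)*(E + E) = -208*E)
c(24, -29) - z(-149) = -208*(-29) - (-730 + (-149)**2 + 141*(-149)) = 6032 - (-730 + 22201 - 21009) = 6032 - 1*462 = 6032 - 462 = 5570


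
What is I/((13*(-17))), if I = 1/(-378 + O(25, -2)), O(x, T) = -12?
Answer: 1/86190 ≈ 1.1602e-5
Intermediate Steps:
I = -1/390 (I = 1/(-378 - 12) = 1/(-390) = -1/390 ≈ -0.0025641)
I/((13*(-17))) = -1/(390*(13*(-17))) = -1/390/(-221) = -1/390*(-1/221) = 1/86190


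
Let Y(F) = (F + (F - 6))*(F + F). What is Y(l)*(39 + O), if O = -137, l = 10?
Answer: -27440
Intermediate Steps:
Y(F) = 2*F*(-6 + 2*F) (Y(F) = (F + (-6 + F))*(2*F) = (-6 + 2*F)*(2*F) = 2*F*(-6 + 2*F))
Y(l)*(39 + O) = (4*10*(-3 + 10))*(39 - 137) = (4*10*7)*(-98) = 280*(-98) = -27440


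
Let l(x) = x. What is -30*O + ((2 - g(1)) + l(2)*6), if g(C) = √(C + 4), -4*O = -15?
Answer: -197/2 - √5 ≈ -100.74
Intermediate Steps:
O = 15/4 (O = -¼*(-15) = 15/4 ≈ 3.7500)
g(C) = √(4 + C)
-30*O + ((2 - g(1)) + l(2)*6) = -30*15/4 + ((2 - √(4 + 1)) + 2*6) = -225/2 + ((2 - √5) + 12) = -225/2 + (14 - √5) = -197/2 - √5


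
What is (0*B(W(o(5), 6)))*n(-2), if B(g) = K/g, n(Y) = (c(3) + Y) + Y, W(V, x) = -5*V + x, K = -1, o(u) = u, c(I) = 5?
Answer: 0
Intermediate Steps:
W(V, x) = x - 5*V
n(Y) = 5 + 2*Y (n(Y) = (5 + Y) + Y = 5 + 2*Y)
B(g) = -1/g
(0*B(W(o(5), 6)))*n(-2) = (0*(-1/(6 - 5*5)))*(5 + 2*(-2)) = (0*(-1/(6 - 25)))*(5 - 4) = (0*(-1/(-19)))*1 = (0*(-1*(-1/19)))*1 = (0*(1/19))*1 = 0*1 = 0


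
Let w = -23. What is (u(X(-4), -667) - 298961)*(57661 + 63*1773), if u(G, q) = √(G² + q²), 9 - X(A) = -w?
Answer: -50632034960 + 169360*√445085 ≈ -5.0519e+10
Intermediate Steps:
X(A) = -14 (X(A) = 9 - (-1)*(-23) = 9 - 1*23 = 9 - 23 = -14)
(u(X(-4), -667) - 298961)*(57661 + 63*1773) = (√((-14)² + (-667)²) - 298961)*(57661 + 63*1773) = (√(196 + 444889) - 298961)*(57661 + 111699) = (√445085 - 298961)*169360 = (-298961 + √445085)*169360 = -50632034960 + 169360*√445085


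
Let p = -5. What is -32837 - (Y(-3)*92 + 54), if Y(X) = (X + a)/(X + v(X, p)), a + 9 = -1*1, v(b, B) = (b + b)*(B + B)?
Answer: -1873591/57 ≈ -32870.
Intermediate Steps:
v(b, B) = 4*B*b (v(b, B) = (2*b)*(2*B) = 4*B*b)
a = -10 (a = -9 - 1*1 = -9 - 1 = -10)
Y(X) = -(-10 + X)/(19*X) (Y(X) = (X - 10)/(X + 4*(-5)*X) = (-10 + X)/(X - 20*X) = (-10 + X)/((-19*X)) = (-10 + X)*(-1/(19*X)) = -(-10 + X)/(19*X))
-32837 - (Y(-3)*92 + 54) = -32837 - (((1/19)*(10 - 1*(-3))/(-3))*92 + 54) = -32837 - (((1/19)*(-1/3)*(10 + 3))*92 + 54) = -32837 - (((1/19)*(-1/3)*13)*92 + 54) = -32837 - (-13/57*92 + 54) = -32837 - (-1196/57 + 54) = -32837 - 1*1882/57 = -32837 - 1882/57 = -1873591/57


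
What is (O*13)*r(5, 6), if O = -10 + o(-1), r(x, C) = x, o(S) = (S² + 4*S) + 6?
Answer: -455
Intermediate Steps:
o(S) = 6 + S² + 4*S
O = -7 (O = -10 + (6 + (-1)² + 4*(-1)) = -10 + (6 + 1 - 4) = -10 + 3 = -7)
(O*13)*r(5, 6) = -7*13*5 = -91*5 = -455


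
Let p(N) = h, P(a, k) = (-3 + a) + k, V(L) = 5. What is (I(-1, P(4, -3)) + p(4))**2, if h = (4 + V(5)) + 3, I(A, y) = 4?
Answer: 256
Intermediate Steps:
P(a, k) = -3 + a + k
h = 12 (h = (4 + 5) + 3 = 9 + 3 = 12)
p(N) = 12
(I(-1, P(4, -3)) + p(4))**2 = (4 + 12)**2 = 16**2 = 256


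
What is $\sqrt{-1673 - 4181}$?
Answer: $i \sqrt{5854} \approx 76.511 i$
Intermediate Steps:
$\sqrt{-1673 - 4181} = \sqrt{-5854} = i \sqrt{5854}$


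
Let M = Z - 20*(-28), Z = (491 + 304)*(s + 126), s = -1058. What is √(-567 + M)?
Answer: I*√740947 ≈ 860.78*I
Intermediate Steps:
Z = -740940 (Z = (491 + 304)*(-1058 + 126) = 795*(-932) = -740940)
M = -740380 (M = -740940 - 20*(-28) = -740940 + 560 = -740380)
√(-567 + M) = √(-567 - 740380) = √(-740947) = I*√740947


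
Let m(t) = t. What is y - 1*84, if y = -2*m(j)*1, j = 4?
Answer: -92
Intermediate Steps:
y = -8 (y = -2*4*1 = -8*1 = -8)
y - 1*84 = -8 - 1*84 = -8 - 84 = -92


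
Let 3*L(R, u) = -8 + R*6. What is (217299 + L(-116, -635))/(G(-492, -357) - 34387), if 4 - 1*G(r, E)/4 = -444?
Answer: -651193/97785 ≈ -6.6594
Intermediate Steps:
L(R, u) = -8/3 + 2*R (L(R, u) = (-8 + R*6)/3 = (-8 + 6*R)/3 = -8/3 + 2*R)
G(r, E) = 1792 (G(r, E) = 16 - 4*(-444) = 16 + 1776 = 1792)
(217299 + L(-116, -635))/(G(-492, -357) - 34387) = (217299 + (-8/3 + 2*(-116)))/(1792 - 34387) = (217299 + (-8/3 - 232))/(-32595) = (217299 - 704/3)*(-1/32595) = (651193/3)*(-1/32595) = -651193/97785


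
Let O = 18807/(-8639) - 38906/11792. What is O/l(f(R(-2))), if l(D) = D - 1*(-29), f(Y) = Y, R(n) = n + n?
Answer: -278940539/1273388600 ≈ -0.21905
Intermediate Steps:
R(n) = 2*n
O = -278940539/50935544 (O = 18807*(-1/8639) - 38906*1/11792 = -18807/8639 - 19453/5896 = -278940539/50935544 ≈ -5.4763)
l(D) = 29 + D (l(D) = D + 29 = 29 + D)
O/l(f(R(-2))) = -278940539/(50935544*(29 + 2*(-2))) = -278940539/(50935544*(29 - 4)) = -278940539/50935544/25 = -278940539/50935544*1/25 = -278940539/1273388600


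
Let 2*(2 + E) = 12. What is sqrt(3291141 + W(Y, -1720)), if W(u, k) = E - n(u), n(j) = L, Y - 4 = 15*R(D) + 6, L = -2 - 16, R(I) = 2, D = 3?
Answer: sqrt(3291163) ≈ 1814.2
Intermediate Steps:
E = 4 (E = -2 + (1/2)*12 = -2 + 6 = 4)
L = -18
Y = 40 (Y = 4 + (15*2 + 6) = 4 + (30 + 6) = 4 + 36 = 40)
n(j) = -18
W(u, k) = 22 (W(u, k) = 4 - 1*(-18) = 4 + 18 = 22)
sqrt(3291141 + W(Y, -1720)) = sqrt(3291141 + 22) = sqrt(3291163)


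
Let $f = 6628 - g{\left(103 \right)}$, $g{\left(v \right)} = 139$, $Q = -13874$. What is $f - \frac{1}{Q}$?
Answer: $\frac{90028387}{13874} \approx 6489.0$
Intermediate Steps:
$f = 6489$ ($f = 6628 - 139 = 6489$)
$f - \frac{1}{Q} = 6489 - \frac{1}{-13874} = 6489 - - \frac{1}{13874} = 6489 + \frac{1}{13874} = \frac{90028387}{13874}$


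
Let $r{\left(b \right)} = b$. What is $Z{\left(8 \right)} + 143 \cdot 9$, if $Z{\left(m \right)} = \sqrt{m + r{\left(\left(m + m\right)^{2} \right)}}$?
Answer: $1287 + 2 \sqrt{66} \approx 1303.2$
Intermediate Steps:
$Z{\left(m \right)} = \sqrt{m + 4 m^{2}}$ ($Z{\left(m \right)} = \sqrt{m + \left(m + m\right)^{2}} = \sqrt{m + \left(2 m\right)^{2}} = \sqrt{m + 4 m^{2}}$)
$Z{\left(8 \right)} + 143 \cdot 9 = \sqrt{8 \left(1 + 4 \cdot 8\right)} + 143 \cdot 9 = \sqrt{8 \left(1 + 32\right)} + 1287 = \sqrt{8 \cdot 33} + 1287 = \sqrt{264} + 1287 = 2 \sqrt{66} + 1287 = 1287 + 2 \sqrt{66}$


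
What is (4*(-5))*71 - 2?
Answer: -1422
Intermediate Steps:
(4*(-5))*71 - 2 = -20*71 - 2 = -1420 - 2 = -1422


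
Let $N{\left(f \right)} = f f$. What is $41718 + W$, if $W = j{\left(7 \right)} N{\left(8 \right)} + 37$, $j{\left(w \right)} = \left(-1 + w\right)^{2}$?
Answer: $44059$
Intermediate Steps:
$N{\left(f \right)} = f^{2}$
$W = 2341$ ($W = \left(-1 + 7\right)^{2} \cdot 8^{2} + 37 = 6^{2} \cdot 64 + 37 = 36 \cdot 64 + 37 = 2304 + 37 = 2341$)
$41718 + W = 41718 + 2341 = 44059$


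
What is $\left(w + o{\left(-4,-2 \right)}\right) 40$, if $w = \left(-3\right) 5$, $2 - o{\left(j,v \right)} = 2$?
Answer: $-600$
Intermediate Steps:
$o{\left(j,v \right)} = 0$ ($o{\left(j,v \right)} = 2 - 2 = 0$)
$w = -15$
$\left(w + o{\left(-4,-2 \right)}\right) 40 = \left(-15 + 0\right) 40 = \left(-15\right) 40 = -600$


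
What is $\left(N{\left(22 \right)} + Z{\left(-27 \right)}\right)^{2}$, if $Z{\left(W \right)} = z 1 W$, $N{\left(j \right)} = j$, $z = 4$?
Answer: $7396$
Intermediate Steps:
$Z{\left(W \right)} = 4 W$ ($Z{\left(W \right)} = 4 \cdot 1 W = 4 W$)
$\left(N{\left(22 \right)} + Z{\left(-27 \right)}\right)^{2} = \left(22 + 4 \left(-27\right)\right)^{2} = \left(22 - 108\right)^{2} = \left(-86\right)^{2} = 7396$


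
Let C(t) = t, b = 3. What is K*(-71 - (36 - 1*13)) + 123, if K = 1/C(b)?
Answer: 275/3 ≈ 91.667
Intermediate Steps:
K = ⅓ (K = 1/3 = ⅓ ≈ 0.33333)
K*(-71 - (36 - 1*13)) + 123 = (-71 - (36 - 1*13))/3 + 123 = (-71 - (36 - 13))/3 + 123 = (-71 - 1*23)/3 + 123 = (-71 - 23)/3 + 123 = (⅓)*(-94) + 123 = -94/3 + 123 = 275/3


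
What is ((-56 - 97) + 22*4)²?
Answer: 4225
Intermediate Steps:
((-56 - 97) + 22*4)² = (-153 + 88)² = (-65)² = 4225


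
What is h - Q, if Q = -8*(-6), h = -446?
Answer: -494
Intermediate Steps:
Q = 48
h - Q = -446 - 1*48 = -446 - 48 = -494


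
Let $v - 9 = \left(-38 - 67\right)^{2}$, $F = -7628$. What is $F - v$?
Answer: $-18662$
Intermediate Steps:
$v = 11034$ ($v = 9 + \left(-38 - 67\right)^{2} = 9 + \left(-105\right)^{2} = 9 + 11025 = 11034$)
$F - v = -7628 - 11034 = -18662$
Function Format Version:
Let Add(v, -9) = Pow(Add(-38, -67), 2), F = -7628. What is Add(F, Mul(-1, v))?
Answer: -18662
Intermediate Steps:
v = 11034 (v = Add(9, Pow(Add(-38, -67), 2)) = Add(9, Pow(-105, 2)) = Add(9, 11025) = 11034)
Add(F, Mul(-1, v)) = Add(-7628, Mul(-1, 11034)) = Add(-7628, -11034) = -18662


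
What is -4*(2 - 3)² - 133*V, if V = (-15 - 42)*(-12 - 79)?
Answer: -689875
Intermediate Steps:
V = 5187 (V = -57*(-91) = 5187)
-4*(2 - 3)² - 133*V = -4*(2 - 3)² - 133*5187 = -4*(-1)² - 689871 = -4*1 - 689871 = -4 - 689871 = -689875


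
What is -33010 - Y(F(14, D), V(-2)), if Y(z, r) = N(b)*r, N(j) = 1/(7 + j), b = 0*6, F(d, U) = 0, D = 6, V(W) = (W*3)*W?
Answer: -231082/7 ≈ -33012.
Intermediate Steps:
V(W) = 3*W² (V(W) = (3*W)*W = 3*W²)
b = 0
Y(z, r) = r/7 (Y(z, r) = r/(7 + 0) = r/7)
-33010 - Y(F(14, D), V(-2)) = -33010 - 3*(-2)²/7 = -33010 - 3*4/7 = -33010 - 12/7 = -231082/7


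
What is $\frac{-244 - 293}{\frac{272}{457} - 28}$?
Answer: $\frac{245409}{12524} \approx 19.595$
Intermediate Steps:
$\frac{-244 - 293}{\frac{272}{457} - 28} = - \frac{537}{272 \cdot \frac{1}{457} - 28} = - \frac{537}{\frac{272}{457} - 28} = - \frac{537}{- \frac{12524}{457}} = \left(-537\right) \left(- \frac{457}{12524}\right) = \frac{245409}{12524}$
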